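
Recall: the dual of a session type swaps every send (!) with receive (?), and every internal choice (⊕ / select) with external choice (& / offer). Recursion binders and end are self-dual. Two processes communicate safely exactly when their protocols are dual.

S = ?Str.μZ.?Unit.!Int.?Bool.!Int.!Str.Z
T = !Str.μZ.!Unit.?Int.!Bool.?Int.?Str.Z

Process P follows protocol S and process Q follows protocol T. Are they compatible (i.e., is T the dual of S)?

?Str vs !Str  ok
  μZ vs μZ  ok (μ self-dual)
    ?Unit vs !Unit  ok
      !Int vs ?Int  ok
        ?Bool vs !Bool  ok
          !Int vs ?Int  ok
            !Str vs ?Str  ok
              Z vs Z  ok

YES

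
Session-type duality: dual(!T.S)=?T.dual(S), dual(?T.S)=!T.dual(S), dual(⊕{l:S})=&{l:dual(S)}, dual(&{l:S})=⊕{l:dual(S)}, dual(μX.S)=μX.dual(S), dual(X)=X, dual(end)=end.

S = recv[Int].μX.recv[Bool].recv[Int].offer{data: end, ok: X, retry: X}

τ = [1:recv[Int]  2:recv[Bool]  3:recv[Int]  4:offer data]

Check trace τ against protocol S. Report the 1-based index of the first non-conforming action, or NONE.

NONE

[1] recv[Int]  match  cont: μX.…
[2] recv[Bool]  match  cont: recv[Int].offer{data: end, ok: μX.…, retry: μX.…}
[3] recv[Int]  match  cont: offer{data: end, ok: μX.…, retry: μX.…}
[4] offer data  match  cont: end
τ conforms to S (length 4)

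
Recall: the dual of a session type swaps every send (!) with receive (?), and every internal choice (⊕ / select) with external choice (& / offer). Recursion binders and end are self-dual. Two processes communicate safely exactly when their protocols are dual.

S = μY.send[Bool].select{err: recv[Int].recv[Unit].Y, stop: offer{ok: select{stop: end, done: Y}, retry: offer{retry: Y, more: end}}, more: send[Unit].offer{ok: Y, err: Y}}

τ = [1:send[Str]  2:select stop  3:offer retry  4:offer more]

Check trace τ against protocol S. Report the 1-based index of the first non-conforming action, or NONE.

[1] got send[Str], protocol expects send[Bool]  ✗

1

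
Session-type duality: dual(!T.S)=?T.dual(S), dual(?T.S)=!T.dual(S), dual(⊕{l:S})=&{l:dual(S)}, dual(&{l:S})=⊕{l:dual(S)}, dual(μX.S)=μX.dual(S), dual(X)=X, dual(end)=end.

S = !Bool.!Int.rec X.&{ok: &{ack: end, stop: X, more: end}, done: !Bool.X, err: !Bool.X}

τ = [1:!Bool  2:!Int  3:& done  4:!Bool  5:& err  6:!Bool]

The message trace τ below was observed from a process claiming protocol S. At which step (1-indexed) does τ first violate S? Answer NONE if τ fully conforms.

NONE

[1] !Bool  ok  residual = !Int.rec X.…
[2] !Int  ok  residual = rec X.…
[3] & done  ok  residual = !Bool.rec X.…
[4] !Bool  ok  residual = rec X.…
[5] & err  ok  residual = !Bool.rec X.…
[6] !Bool  ok  residual = rec X.…
τ conforms to S (length 6)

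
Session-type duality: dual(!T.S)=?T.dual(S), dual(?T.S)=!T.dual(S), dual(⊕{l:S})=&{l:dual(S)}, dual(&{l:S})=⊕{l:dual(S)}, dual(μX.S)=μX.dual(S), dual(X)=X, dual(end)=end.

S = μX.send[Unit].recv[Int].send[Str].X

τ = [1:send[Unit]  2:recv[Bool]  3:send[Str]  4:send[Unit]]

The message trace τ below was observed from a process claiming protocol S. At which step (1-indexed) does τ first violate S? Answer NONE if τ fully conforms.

2

[1] send[Unit]  ✓  cont: recv[Int].send[Str].μX.…
[2] got recv[Bool], protocol expects recv[Int]  ✗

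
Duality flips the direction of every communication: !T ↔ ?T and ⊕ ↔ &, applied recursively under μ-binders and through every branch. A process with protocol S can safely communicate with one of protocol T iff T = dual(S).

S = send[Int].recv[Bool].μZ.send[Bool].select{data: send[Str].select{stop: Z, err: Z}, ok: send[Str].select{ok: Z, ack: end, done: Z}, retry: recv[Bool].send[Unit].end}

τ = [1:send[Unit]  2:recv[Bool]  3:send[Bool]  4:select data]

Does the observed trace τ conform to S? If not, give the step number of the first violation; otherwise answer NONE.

1

[1] got send[Unit], protocol expects send[Int]  ✗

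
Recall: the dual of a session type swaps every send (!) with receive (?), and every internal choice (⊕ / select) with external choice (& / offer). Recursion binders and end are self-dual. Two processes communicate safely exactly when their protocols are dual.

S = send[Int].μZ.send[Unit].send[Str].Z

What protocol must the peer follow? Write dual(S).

send[Int] = recv[Int]
  μZ = μZ  (μ self-dual)
    send[Unit] = recv[Unit]
      send[Str] = recv[Str]
        Z ↦ Z

recv[Int].μZ.recv[Unit].recv[Str].Z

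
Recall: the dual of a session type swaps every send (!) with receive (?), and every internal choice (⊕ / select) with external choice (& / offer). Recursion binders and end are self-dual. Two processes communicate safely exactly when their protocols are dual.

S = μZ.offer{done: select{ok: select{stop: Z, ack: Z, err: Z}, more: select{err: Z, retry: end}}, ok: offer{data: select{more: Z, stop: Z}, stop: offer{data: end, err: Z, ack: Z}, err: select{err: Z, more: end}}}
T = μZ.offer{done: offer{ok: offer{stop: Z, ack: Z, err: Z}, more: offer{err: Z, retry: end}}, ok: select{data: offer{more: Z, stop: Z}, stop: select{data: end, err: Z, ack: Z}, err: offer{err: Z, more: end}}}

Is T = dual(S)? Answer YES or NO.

NO

μZ | μZ  ✓ (μ self-dual)
  offer{done,ok} | offer{done,ok}  ✗ choice polarity not flipped — not dual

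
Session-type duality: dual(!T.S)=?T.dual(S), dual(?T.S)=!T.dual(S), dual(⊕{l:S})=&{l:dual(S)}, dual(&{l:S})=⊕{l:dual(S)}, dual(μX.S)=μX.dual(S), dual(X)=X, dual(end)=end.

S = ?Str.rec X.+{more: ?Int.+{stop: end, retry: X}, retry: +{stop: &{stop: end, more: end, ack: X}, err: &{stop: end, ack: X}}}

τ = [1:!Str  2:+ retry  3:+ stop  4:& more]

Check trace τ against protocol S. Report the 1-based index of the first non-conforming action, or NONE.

1

[1] got !Str, protocol expects ?Str  ✗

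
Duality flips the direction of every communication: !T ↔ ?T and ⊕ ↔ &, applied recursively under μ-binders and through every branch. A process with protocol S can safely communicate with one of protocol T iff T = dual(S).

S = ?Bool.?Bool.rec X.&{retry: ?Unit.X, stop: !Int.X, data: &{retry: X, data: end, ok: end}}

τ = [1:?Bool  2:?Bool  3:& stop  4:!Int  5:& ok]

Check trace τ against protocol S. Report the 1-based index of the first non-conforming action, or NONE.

@1 ?Bool  ok  state: ?Bool.rec X.…
@2 ?Bool  ok  state: rec X.…
@3 & stop  ok  state: !Int.rec X.…
@4 !Int  ok  state: rec X.…
@5 got & ok, protocol expects & retry or & stop or & data  ✗

5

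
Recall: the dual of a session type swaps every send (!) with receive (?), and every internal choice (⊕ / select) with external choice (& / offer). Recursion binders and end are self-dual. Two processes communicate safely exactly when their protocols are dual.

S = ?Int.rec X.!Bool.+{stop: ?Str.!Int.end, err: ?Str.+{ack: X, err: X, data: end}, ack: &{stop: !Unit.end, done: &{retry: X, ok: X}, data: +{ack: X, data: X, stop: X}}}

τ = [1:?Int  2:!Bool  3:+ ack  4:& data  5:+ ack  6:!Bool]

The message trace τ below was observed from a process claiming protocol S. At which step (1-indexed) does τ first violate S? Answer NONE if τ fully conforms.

@1 ?Int  ✓  state: rec X.…
@2 !Bool  ✓  state: +{stop: ?Str.!Int.end, err: ?Str.+{ack: rec X.…, err: rec X.…, data: end}, ack: &{stop: !Unit.end, done: &{retry: rec X.…, ok: rec X.…}, data: +{ack: rec X.…, data: rec X.…, stop: rec X.…}}}
@3 + ack  ✓  state: &{stop: !Unit.end, done: &{retry: rec X.…, ok: rec X.…}, data: +{ack: rec X.…, data: rec X.…, stop: rec X.…}}
@4 & data  ✓  state: +{ack: rec X.…, data: rec X.…, stop: rec X.…}
@5 + ack  ✓  state: rec X.…
@6 !Bool  ✓  state: +{stop: ?Str.!Int.end, err: ?Str.+{ack: rec X.…, err: rec X.…, data: end}, ack: &{stop: !Unit.end, done: &{retry: rec X.…, ok: rec X.…}, data: +{ack: rec X.…, data: rec X.…, stop: rec X.…}}}
trace exhausted — no violation

NONE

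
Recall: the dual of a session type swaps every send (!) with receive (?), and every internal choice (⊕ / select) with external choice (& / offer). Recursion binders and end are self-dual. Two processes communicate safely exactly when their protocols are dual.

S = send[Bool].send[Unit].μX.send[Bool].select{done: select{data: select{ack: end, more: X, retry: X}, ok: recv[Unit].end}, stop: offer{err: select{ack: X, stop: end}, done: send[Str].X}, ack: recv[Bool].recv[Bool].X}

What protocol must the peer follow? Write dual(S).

send[Bool] ↦ recv[Bool]
  send[Unit] ↦ recv[Unit]
    μX ↦ μX  (rec unchanged)
      send[Bool] ↦ recv[Bool]
        select{done,stop,ack} ↦ offer{done,stop,ack}  (select→offer)
          case done:
            select{data,ok} ↦ offer{data,ok}  (select→offer)
              case data:
                select{ack,more,retry} ↦ offer{ack,more,retry}  (select→offer)
                  case ack:
                    end self-dual
                  case more:
                    X self-dual
                  case retry:
                    X self-dual
              case ok:
                recv[Unit] ↦ send[Unit]
                  end self-dual
          case stop:
            offer{err,done} ↦ select{err,done}  (external→internal)
              case err:
                select{ack,stop} ↦ offer{ack,stop}  (select→offer)
                  case ack:
                    X self-dual
                  case stop:
                    end self-dual
              case done:
                send[Str] ↦ recv[Str]
                  X self-dual
          case ack:
            recv[Bool] ↦ send[Bool]
              recv[Bool] ↦ send[Bool]
                X self-dual

recv[Bool].recv[Unit].μX.recv[Bool].offer{done: offer{data: offer{ack: end, more: X, retry: X}, ok: send[Unit].end}, stop: select{err: offer{ack: X, stop: end}, done: recv[Str].X}, ack: send[Bool].send[Bool].X}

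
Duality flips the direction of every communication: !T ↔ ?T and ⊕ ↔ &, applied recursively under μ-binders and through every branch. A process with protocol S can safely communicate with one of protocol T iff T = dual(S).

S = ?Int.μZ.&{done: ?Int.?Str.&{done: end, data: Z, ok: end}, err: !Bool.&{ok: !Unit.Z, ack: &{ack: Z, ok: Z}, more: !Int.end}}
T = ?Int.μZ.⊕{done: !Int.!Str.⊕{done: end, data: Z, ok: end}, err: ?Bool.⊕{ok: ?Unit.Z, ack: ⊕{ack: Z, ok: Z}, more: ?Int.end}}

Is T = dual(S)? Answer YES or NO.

NO

?Int ‖ ?Int  ✗ same direction on both sides — not dual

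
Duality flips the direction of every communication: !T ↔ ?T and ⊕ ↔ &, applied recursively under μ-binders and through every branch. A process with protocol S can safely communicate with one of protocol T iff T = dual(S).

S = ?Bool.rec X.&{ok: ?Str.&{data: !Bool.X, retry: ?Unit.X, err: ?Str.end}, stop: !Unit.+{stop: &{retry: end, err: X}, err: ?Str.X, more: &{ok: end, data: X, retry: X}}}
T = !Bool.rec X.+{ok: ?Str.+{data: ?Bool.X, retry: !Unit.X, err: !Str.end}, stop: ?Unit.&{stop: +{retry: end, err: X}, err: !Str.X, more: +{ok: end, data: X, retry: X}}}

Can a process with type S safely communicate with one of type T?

NO

?Bool vs !Bool  ok
  rec X vs rec X  ok (μ self-dual)
    &{ok,stop} vs +{ok,stop}  ok label sets agree
      • ok:
        ?Str vs ?Str  ✗ same direction on both sides — not dual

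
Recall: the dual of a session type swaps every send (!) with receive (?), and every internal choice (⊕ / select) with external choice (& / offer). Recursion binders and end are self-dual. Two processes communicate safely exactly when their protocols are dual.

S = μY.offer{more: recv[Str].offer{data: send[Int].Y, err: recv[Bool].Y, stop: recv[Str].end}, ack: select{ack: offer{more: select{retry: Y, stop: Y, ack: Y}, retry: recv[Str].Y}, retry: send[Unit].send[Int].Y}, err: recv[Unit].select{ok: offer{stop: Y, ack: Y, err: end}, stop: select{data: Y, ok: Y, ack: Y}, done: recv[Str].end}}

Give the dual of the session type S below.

μY → μY  (μ self-dual)
  offer{more,ack,err} → select{more,ack,err}  (offer→select)
    • more:
      recv[Str] → send[Str]
        offer{data,err,stop} → select{data,err,stop}  (offer→select)
          • data:
            send[Int] → recv[Int]
              Y self-dual
          • err:
            recv[Bool] → send[Bool]
              Y self-dual
          • stop:
            recv[Str] → send[Str]
              end self-dual
    • ack:
      select{ack,retry} → offer{ack,retry}  (select→offer)
        • ack:
          offer{more,retry} → select{more,retry}  (offer→select)
            • more:
              select{retry,stop,ack} → offer{retry,stop,ack}  (select→offer)
                • retry:
                  Y self-dual
                • stop:
                  Y self-dual
                • ack:
                  Y self-dual
            • retry:
              recv[Str] → send[Str]
                Y self-dual
        • retry:
          send[Unit] → recv[Unit]
            send[Int] → recv[Int]
              Y self-dual
    • err:
      recv[Unit] → send[Unit]
        select{ok,stop,done} → offer{ok,stop,done}  (select→offer)
          • ok:
            offer{stop,ack,err} → select{stop,ack,err}  (offer→select)
              • stop:
                Y self-dual
              • ack:
                Y self-dual
              • err:
                end self-dual
          • stop:
            select{data,ok,ack} → offer{data,ok,ack}  (select→offer)
              • data:
                Y self-dual
              • ok:
                Y self-dual
              • ack:
                Y self-dual
          • done:
            recv[Str] → send[Str]
              end self-dual

μY.select{more: send[Str].select{data: recv[Int].Y, err: send[Bool].Y, stop: send[Str].end}, ack: offer{ack: select{more: offer{retry: Y, stop: Y, ack: Y}, retry: send[Str].Y}, retry: recv[Unit].recv[Int].Y}, err: send[Unit].offer{ok: select{stop: Y, ack: Y, err: end}, stop: offer{data: Y, ok: Y, ack: Y}, done: send[Str].end}}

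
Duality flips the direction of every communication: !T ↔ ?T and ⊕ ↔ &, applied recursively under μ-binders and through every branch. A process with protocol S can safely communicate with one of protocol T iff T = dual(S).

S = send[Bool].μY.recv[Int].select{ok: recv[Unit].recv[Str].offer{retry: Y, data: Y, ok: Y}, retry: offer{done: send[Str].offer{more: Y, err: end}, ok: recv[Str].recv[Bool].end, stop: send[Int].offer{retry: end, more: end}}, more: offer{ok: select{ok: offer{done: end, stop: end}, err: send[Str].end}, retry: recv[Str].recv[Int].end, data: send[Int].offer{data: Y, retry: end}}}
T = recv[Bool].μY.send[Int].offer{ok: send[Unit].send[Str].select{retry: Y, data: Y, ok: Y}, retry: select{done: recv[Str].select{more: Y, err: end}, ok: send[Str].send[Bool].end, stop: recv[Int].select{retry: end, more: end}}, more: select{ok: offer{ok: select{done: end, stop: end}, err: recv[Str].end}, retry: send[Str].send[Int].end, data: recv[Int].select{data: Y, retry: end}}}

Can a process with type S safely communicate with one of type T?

YES

send[Bool] vs recv[Bool]  ok
  μY vs μY  ok (rec unchanged)
    recv[Int] vs send[Int]  ok
      select{ok,retry,more} vs offer{ok,retry,more}  ok labels match
        • ok:
          recv[Unit] vs send[Unit]  ok
            recv[Str] vs send[Str]  ok
              offer{retry,data,ok} vs select{retry,data,ok}  ok labels match
                • retry:
                  Y vs Y  ok
                • data:
                  Y vs Y  ok
                • ok:
                  Y vs Y  ok
        • retry:
          offer{done,ok,stop} vs select{done,ok,stop}  ok labels match
            • done:
              send[Str] vs recv[Str]  ok
                offer{more,err} vs select{more,err}  ok labels match
                  • more:
                    Y vs Y  ok
                  • err:
                    end vs end  ok
            • ok:
              recv[Str] vs send[Str]  ok
                recv[Bool] vs send[Bool]  ok
                  end vs end  ok
            • stop:
              send[Int] vs recv[Int]  ok
                offer{retry,more} vs select{retry,more}  ok labels match
                  • retry:
                    end vs end  ok
                  • more:
                    end vs end  ok
        • more:
          offer{ok,retry,data} vs select{ok,retry,data}  ok labels match
            • ok:
              select{ok,err} vs offer{ok,err}  ok labels match
                • ok:
                  offer{done,stop} vs select{done,stop}  ok labels match
                    • done:
                      end vs end  ok
                    • stop:
                      end vs end  ok
                • err:
                  send[Str] vs recv[Str]  ok
                    end vs end  ok
            • retry:
              recv[Str] vs send[Str]  ok
                recv[Int] vs send[Int]  ok
                  end vs end  ok
            • data:
              send[Int] vs recv[Int]  ok
                offer{data,retry} vs select{data,retry}  ok labels match
                  • data:
                    Y vs Y  ok
                  • retry:
                    end vs end  ok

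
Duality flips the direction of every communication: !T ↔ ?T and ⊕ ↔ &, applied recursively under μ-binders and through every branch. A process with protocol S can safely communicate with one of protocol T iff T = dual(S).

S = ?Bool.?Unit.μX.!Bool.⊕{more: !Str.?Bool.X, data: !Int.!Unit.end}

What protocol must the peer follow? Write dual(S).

?Bool ↦ !Bool
  ?Unit ↦ !Unit
    μX ↦ μX  (binder kept)
      !Bool ↦ ?Bool
        ⊕{more,data} ↦ &{more,data}  (⊕→&)
          • more:
            !Str ↦ ?Str
              ?Bool ↦ !Bool
                dual(X) = X
          • data:
            !Int ↦ ?Int
              !Unit ↦ ?Unit
                dual(end) = end

!Bool.!Unit.μX.?Bool.&{more: ?Str.!Bool.X, data: ?Int.?Unit.end}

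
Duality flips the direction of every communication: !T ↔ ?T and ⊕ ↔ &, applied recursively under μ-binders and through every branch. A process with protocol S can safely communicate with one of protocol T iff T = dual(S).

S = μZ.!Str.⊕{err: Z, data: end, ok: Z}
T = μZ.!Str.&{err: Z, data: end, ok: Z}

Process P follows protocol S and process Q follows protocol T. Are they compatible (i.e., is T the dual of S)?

μZ | μZ  ✓ (rec unchanged)
  !Str | !Str  ✗ same direction on both sides — not dual

NO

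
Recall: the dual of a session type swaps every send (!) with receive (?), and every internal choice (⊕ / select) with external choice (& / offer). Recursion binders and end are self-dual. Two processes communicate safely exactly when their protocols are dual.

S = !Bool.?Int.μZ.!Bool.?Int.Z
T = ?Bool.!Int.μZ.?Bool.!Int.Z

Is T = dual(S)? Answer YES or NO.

!Bool | ?Bool  match
  ?Int | !Int  match
    μZ | μZ  match (μ self-dual)
      !Bool | ?Bool  match
        ?Int | !Int  match
          Z | Z  match

YES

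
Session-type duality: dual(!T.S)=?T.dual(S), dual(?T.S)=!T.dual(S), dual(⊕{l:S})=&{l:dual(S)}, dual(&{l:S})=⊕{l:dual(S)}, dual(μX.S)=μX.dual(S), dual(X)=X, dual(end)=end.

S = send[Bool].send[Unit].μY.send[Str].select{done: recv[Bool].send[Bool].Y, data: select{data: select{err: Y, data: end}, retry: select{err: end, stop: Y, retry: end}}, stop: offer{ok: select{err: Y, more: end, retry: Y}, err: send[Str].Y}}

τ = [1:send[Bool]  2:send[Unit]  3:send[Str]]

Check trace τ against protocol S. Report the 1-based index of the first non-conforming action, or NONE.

NONE

[1] send[Bool]  match  cont: send[Unit].μY.…
[2] send[Unit]  match  cont: μY.…
[3] send[Str]  match  cont: select{done: recv[Bool].send[Bool].μY.…, data: select{data: select{err: μY.…, data: end}, retry: select{err: end, stop: μY.…, retry: end}}, stop: offer{ok: select{err: μY.…, more: end, retry: μY.…}, err: send[Str].μY.…}}
τ conforms to S (length 3)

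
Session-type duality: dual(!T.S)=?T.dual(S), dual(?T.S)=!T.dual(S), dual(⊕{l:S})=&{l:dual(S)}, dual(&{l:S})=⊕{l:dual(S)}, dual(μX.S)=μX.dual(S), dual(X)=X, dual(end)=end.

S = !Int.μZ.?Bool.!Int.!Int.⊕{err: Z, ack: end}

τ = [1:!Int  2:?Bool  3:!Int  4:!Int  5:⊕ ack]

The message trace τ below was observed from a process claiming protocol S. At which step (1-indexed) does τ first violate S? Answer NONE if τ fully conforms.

@1 !Int  match  now at μZ.…
@2 ?Bool  match  now at !Int.!Int.⊕{err: μZ.…, ack: end}
@3 !Int  match  now at !Int.⊕{err: μZ.…, ack: end}
@4 !Int  match  now at ⊕{err: μZ.…, ack: end}
@5 ⊕ ack  match  now at end
trace exhausted — no violation

NONE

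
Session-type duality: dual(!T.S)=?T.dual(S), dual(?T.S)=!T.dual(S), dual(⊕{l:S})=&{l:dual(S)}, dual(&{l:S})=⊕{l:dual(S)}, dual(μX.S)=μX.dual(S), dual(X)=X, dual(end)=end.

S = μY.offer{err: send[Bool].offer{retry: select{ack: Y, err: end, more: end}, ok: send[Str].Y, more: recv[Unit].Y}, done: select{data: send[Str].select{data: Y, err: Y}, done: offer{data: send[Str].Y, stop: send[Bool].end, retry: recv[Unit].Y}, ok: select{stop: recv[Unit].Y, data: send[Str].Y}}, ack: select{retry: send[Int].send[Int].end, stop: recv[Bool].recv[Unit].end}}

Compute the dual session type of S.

μY → μY  (rec unchanged)
  offer{err,done,ack} → select{err,done,ack}  (offer→select)
    [err]
      send[Bool] → recv[Bool]
        offer{retry,ok,more} → select{retry,ok,more}  (offer→select)
          [retry]
            select{ack,err,more} → offer{ack,err,more}  (select→offer)
              [ack]
                Y ↦ Y
              [err]
                end ↦ end
              [more]
                end ↦ end
          [ok]
            send[Str] → recv[Str]
              Y ↦ Y
          [more]
            recv[Unit] → send[Unit]
              Y ↦ Y
    [done]
      select{data,done,ok} → offer{data,done,ok}  (select→offer)
        [data]
          send[Str] → recv[Str]
            select{data,err} → offer{data,err}  (select→offer)
              [data]
                Y ↦ Y
              [err]
                Y ↦ Y
        [done]
          offer{data,stop,retry} → select{data,stop,retry}  (offer→select)
            [data]
              send[Str] → recv[Str]
                Y ↦ Y
            [stop]
              send[Bool] → recv[Bool]
                end ↦ end
            [retry]
              recv[Unit] → send[Unit]
                Y ↦ Y
        [ok]
          select{stop,data} → offer{stop,data}  (select→offer)
            [stop]
              recv[Unit] → send[Unit]
                Y ↦ Y
            [data]
              send[Str] → recv[Str]
                Y ↦ Y
    [ack]
      select{retry,stop} → offer{retry,stop}  (select→offer)
        [retry]
          send[Int] → recv[Int]
            send[Int] → recv[Int]
              end ↦ end
        [stop]
          recv[Bool] → send[Bool]
            recv[Unit] → send[Unit]
              end ↦ end

μY.select{err: recv[Bool].select{retry: offer{ack: Y, err: end, more: end}, ok: recv[Str].Y, more: send[Unit].Y}, done: offer{data: recv[Str].offer{data: Y, err: Y}, done: select{data: recv[Str].Y, stop: recv[Bool].end, retry: send[Unit].Y}, ok: offer{stop: send[Unit].Y, data: recv[Str].Y}}, ack: offer{retry: recv[Int].recv[Int].end, stop: send[Bool].send[Unit].end}}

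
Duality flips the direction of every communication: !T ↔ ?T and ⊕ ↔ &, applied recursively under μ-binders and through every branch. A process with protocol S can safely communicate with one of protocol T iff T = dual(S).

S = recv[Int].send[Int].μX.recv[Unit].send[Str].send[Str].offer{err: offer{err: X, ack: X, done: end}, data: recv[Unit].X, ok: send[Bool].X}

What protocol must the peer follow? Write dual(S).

recv[Int] = send[Int]
  send[Int] = recv[Int]
    μX = μX  (μ self-dual)
      recv[Unit] = send[Unit]
        send[Str] = recv[Str]
          send[Str] = recv[Str]
            offer{err,data,ok} = select{err,data,ok}  (&→⊕)
              • err:
                offer{err,ack,done} = select{err,ack,done}  (&→⊕)
                  • err:
                    X self-dual
                  • ack:
                    X self-dual
                  • done:
                    end self-dual
              • data:
                recv[Unit] = send[Unit]
                  X self-dual
              • ok:
                send[Bool] = recv[Bool]
                  X self-dual

send[Int].recv[Int].μX.send[Unit].recv[Str].recv[Str].select{err: select{err: X, ack: X, done: end}, data: send[Unit].X, ok: recv[Bool].X}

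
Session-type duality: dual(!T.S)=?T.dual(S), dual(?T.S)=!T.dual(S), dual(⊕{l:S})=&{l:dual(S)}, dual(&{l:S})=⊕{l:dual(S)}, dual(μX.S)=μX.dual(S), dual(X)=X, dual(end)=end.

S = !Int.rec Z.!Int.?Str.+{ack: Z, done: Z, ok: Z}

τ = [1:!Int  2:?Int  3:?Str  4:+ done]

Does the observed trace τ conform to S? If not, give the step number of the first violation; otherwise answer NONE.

2

[1] !Int  match  cont: rec Z.…
[2] got ?Int, protocol expects !Int  ✗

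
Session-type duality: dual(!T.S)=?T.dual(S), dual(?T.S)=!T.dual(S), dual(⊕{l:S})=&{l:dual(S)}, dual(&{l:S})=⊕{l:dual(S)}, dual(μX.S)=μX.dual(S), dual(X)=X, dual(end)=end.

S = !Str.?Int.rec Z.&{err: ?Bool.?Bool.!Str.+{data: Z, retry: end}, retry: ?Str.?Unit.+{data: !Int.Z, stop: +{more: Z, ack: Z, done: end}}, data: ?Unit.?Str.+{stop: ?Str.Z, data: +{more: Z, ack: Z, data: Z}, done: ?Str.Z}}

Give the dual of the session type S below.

?Str.!Int.rec Z.+{err: !Bool.!Bool.?Str.&{data: Z, retry: end}, retry: !Str.!Unit.&{data: ?Int.Z, stop: &{more: Z, ack: Z, done: end}}, data: !Unit.!Str.&{stop: !Str.Z, data: &{more: Z, ack: Z, data: Z}, done: !Str.Z}}

!Str = ?Str
  ?Int = !Int
    rec Z = rec Z  (binder kept)
      &{err,retry,data} = +{err,retry,data}  (&→⊕)
        [err]
          ?Bool = !Bool
            ?Bool = !Bool
              !Str = ?Str
                +{data,retry} = &{data,retry}  (internal→external)
                  [data]
                    dual(Z) = Z
                  [retry]
                    dual(end) = end
        [retry]
          ?Str = !Str
            ?Unit = !Unit
              +{data,stop} = &{data,stop}  (internal→external)
                [data]
                  !Int = ?Int
                    dual(Z) = Z
                [stop]
                  +{more,ack,done} = &{more,ack,done}  (internal→external)
                    [more]
                      dual(Z) = Z
                    [ack]
                      dual(Z) = Z
                    [done]
                      dual(end) = end
        [data]
          ?Unit = !Unit
            ?Str = !Str
              +{stop,data,done} = &{stop,data,done}  (internal→external)
                [stop]
                  ?Str = !Str
                    dual(Z) = Z
                [data]
                  +{more,ack,data} = &{more,ack,data}  (internal→external)
                    [more]
                      dual(Z) = Z
                    [ack]
                      dual(Z) = Z
                    [data]
                      dual(Z) = Z
                [done]
                  ?Str = !Str
                    dual(Z) = Z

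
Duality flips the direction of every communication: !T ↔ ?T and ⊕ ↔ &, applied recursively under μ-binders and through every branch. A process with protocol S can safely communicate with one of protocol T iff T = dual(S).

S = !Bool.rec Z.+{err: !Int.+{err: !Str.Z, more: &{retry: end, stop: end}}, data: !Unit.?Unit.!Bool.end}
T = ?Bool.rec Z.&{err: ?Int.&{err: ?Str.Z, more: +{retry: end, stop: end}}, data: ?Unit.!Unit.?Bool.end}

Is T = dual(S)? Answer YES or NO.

!Bool ‖ ?Bool  match
  rec Z ‖ rec Z  match (binder kept)
    +{err,data} ‖ &{err,data}  match label sets agree
      • err:
        !Int ‖ ?Int  match
          +{err,more} ‖ &{err,more}  match label sets agree
            • err:
              !Str ‖ ?Str  match
                Z ‖ Z  match
            • more:
              &{retry,stop} ‖ +{retry,stop}  match label sets agree
                • retry:
                  end ‖ end  match
                • stop:
                  end ‖ end  match
      • data:
        !Unit ‖ ?Unit  match
          ?Unit ‖ !Unit  match
            !Bool ‖ ?Bool  match
              end ‖ end  match

YES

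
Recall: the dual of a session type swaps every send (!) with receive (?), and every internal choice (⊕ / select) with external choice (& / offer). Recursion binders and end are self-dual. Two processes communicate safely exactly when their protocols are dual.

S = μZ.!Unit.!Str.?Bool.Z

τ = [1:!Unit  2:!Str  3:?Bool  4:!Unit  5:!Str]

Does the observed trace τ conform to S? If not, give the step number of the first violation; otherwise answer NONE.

NONE

[1] !Unit  match  cont: !Str.?Bool.μZ.…
[2] !Str  match  cont: ?Bool.μZ.…
[3] ?Bool  match  cont: μZ.…
[4] !Unit  match  cont: !Str.?Bool.μZ.…
[5] !Str  match  cont: ?Bool.μZ.…
all 5 steps conform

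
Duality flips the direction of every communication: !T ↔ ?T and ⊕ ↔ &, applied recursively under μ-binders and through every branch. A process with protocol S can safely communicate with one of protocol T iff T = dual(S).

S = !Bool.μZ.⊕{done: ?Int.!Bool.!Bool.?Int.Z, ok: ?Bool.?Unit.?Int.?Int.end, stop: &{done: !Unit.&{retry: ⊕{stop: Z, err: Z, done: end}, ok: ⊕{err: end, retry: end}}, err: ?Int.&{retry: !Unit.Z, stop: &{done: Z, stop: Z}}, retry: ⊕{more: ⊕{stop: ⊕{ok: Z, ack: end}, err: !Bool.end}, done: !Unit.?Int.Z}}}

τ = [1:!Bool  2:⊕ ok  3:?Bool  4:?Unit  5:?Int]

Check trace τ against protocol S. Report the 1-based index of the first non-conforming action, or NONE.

NONE

[1] !Bool  match  residual = μZ.…
[2] ⊕ ok  match  residual = ?Bool.?Unit.?Int.?Int.end
[3] ?Bool  match  residual = ?Unit.?Int.?Int.end
[4] ?Unit  match  residual = ?Int.?Int.end
[5] ?Int  match  residual = ?Int.end
all 5 steps conform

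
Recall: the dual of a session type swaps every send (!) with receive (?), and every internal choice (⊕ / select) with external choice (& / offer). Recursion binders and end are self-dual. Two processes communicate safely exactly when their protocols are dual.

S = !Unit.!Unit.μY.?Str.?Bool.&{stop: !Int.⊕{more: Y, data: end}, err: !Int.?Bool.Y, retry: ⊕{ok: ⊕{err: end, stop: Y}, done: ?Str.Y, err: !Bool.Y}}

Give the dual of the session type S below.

?Unit.?Unit.μY.!Str.!Bool.⊕{stop: ?Int.&{more: Y, data: end}, err: ?Int.!Bool.Y, retry: &{ok: &{err: end, stop: Y}, done: !Str.Y, err: ?Bool.Y}}

!Unit → ?Unit
  !Unit → ?Unit
    μY → μY  (binder kept)
      ?Str → !Str
        ?Bool → !Bool
          &{stop,err,retry} → ⊕{stop,err,retry}  (external→internal)
            case stop:
              !Int → ?Int
                ⊕{more,data} → &{more,data}  (⊕→&)
                  case more:
                    Y ↦ Y
                  case data:
                    end ↦ end
            case err:
              !Int → ?Int
                ?Bool → !Bool
                  Y ↦ Y
            case retry:
              ⊕{ok,done,err} → &{ok,done,err}  (⊕→&)
                case ok:
                  ⊕{err,stop} → &{err,stop}  (⊕→&)
                    case err:
                      end ↦ end
                    case stop:
                      Y ↦ Y
                case done:
                  ?Str → !Str
                    Y ↦ Y
                case err:
                  !Bool → ?Bool
                    Y ↦ Y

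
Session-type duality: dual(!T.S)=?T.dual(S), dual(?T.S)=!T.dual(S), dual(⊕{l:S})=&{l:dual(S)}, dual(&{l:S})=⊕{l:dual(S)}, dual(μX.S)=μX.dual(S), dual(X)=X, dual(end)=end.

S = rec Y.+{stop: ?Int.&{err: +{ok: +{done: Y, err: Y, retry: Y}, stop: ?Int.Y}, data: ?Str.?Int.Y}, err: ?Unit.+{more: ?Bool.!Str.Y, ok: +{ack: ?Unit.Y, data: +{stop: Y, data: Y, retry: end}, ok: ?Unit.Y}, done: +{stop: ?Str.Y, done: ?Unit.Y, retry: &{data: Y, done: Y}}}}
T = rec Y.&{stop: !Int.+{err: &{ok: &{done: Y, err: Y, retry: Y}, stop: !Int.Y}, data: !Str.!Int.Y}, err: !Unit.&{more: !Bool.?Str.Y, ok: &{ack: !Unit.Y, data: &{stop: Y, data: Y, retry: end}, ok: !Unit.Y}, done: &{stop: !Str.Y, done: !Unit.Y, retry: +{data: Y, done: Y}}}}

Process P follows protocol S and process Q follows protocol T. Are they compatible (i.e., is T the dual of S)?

rec Y vs rec Y  ✓ (rec unchanged)
  +{stop,err} vs &{stop,err}  ✓ same labels
    • stop:
      ?Int vs !Int  ✓
        &{err,data} vs +{err,data}  ✓ same labels
          • err:
            +{ok,stop} vs &{ok,stop}  ✓ same labels
              • ok:
                +{done,err,retry} vs &{done,err,retry}  ✓ same labels
                  • done:
                    Y vs Y  ✓
                  • err:
                    Y vs Y  ✓
                  • retry:
                    Y vs Y  ✓
              • stop:
                ?Int vs !Int  ✓
                  Y vs Y  ✓
          • data:
            ?Str vs !Str  ✓
              ?Int vs !Int  ✓
                Y vs Y  ✓
    • err:
      ?Unit vs !Unit  ✓
        +{more,ok,done} vs &{more,ok,done}  ✓ same labels
          • more:
            ?Bool vs !Bool  ✓
              !Str vs ?Str  ✓
                Y vs Y  ✓
          • ok:
            +{ack,data,ok} vs &{ack,data,ok}  ✓ same labels
              • ack:
                ?Unit vs !Unit  ✓
                  Y vs Y  ✓
              • data:
                +{stop,data,retry} vs &{stop,data,retry}  ✓ same labels
                  • stop:
                    Y vs Y  ✓
                  • data:
                    Y vs Y  ✓
                  • retry:
                    end vs end  ✓
              • ok:
                ?Unit vs !Unit  ✓
                  Y vs Y  ✓
          • done:
            +{stop,done,retry} vs &{stop,done,retry}  ✓ same labels
              • stop:
                ?Str vs !Str  ✓
                  Y vs Y  ✓
              • done:
                ?Unit vs !Unit  ✓
                  Y vs Y  ✓
              • retry:
                &{data,done} vs +{data,done}  ✓ same labels
                  • data:
                    Y vs Y  ✓
                  • done:
                    Y vs Y  ✓

YES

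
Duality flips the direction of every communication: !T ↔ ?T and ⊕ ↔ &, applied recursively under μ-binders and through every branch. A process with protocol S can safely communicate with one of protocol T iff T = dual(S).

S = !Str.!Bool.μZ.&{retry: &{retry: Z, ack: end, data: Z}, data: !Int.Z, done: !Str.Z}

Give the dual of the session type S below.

?Str.?Bool.μZ.⊕{retry: ⊕{retry: Z, ack: end, data: Z}, data: ?Int.Z, done: ?Str.Z}

!Str → ?Str
  !Bool → ?Bool
    μZ → μZ  (rec unchanged)
      &{retry,data,done} → ⊕{retry,data,done}  (external→internal)
        [retry]
          &{retry,ack,data} → ⊕{retry,ack,data}  (external→internal)
            [retry]
              Z ↦ Z
            [ack]
              end ↦ end
            [data]
              Z ↦ Z
        [data]
          !Int → ?Int
            Z ↦ Z
        [done]
          !Str → ?Str
            Z ↦ Z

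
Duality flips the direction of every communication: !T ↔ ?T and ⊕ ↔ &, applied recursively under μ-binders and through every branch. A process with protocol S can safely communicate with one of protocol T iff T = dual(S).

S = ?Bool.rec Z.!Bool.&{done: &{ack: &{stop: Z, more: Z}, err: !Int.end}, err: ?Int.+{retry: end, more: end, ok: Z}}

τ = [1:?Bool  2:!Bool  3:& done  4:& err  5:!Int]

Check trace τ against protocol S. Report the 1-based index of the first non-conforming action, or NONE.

step 1: ?Bool  match  residual = rec Z.…
step 2: !Bool  match  residual = &{done: &{ack: &{stop: rec Z.…, more: rec Z.…}, err: !Int.end}, err: ?Int.+{retry: end, more: end, ok: rec Z.…}}
step 3: & done  match  residual = &{ack: &{stop: rec Z.…, more: rec Z.…}, err: !Int.end}
step 4: & err  match  residual = !Int.end
step 5: !Int  match  residual = end
all 5 steps conform

NONE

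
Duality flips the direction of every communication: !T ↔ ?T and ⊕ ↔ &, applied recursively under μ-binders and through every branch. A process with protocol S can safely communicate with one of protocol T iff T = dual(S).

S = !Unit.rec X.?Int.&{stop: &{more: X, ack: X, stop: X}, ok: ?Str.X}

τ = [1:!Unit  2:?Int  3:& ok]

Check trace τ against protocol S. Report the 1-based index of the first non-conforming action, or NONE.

step 1: !Unit  match  cont: rec X.…
step 2: ?Int  match  cont: &{stop: &{more: rec X.…, ack: rec X.…, stop: rec X.…}, ok: ?Str.rec X.…}
step 3: & ok  match  cont: ?Str.rec X.…
τ conforms to S (length 3)

NONE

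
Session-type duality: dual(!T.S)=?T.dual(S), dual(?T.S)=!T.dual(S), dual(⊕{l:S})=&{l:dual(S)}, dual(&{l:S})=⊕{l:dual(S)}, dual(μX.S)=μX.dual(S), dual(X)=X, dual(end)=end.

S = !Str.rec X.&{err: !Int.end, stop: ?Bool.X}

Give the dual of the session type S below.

?Str.rec X.+{err: ?Int.end, stop: !Bool.X}

!Str → ?Str
  rec X → rec X  (μ self-dual)
    &{err,stop} → +{err,stop}  (external→internal)
      [err]
        !Int → ?Int
          end self-dual
      [stop]
        ?Bool → !Bool
          X self-dual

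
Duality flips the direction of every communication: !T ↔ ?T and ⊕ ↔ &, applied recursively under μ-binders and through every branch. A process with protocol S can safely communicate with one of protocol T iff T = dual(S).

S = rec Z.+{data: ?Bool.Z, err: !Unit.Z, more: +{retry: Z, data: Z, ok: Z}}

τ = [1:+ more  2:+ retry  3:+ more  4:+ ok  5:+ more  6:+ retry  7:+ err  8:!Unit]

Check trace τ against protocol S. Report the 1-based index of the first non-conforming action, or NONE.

@1 + more  match  cont: +{retry: rec Z.…, data: rec Z.…, ok: rec Z.…}
@2 + retry  match  cont: rec Z.…
@3 + more  match  cont: +{retry: rec Z.…, data: rec Z.…, ok: rec Z.…}
@4 + ok  match  cont: rec Z.…
@5 + more  match  cont: +{retry: rec Z.…, data: rec Z.…, ok: rec Z.…}
@6 + retry  match  cont: rec Z.…
@7 + err  match  cont: !Unit.rec Z.…
@8 !Unit  match  cont: rec Z.…
trace exhausted — no violation

NONE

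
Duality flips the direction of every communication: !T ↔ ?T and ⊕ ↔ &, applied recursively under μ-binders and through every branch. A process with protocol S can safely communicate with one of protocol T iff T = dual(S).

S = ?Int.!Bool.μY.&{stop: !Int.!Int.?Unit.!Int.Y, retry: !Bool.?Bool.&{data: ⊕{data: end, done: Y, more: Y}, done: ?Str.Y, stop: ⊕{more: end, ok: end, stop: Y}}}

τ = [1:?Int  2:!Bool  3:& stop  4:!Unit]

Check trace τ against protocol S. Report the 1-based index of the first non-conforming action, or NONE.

4

[1] ?Int  match  state: !Bool.μY.…
[2] !Bool  match  state: μY.…
[3] & stop  match  state: !Int.!Int.?Unit.!Int.μY.…
[4] got !Unit, protocol expects !Int  ✗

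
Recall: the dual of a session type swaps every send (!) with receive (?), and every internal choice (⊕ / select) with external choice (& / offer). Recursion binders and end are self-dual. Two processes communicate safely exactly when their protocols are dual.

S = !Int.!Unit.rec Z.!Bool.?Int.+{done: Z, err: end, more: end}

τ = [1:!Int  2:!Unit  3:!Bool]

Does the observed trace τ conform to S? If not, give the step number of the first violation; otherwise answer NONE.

NONE

@1 !Int  ✓  cont: !Unit.rec Z.…
@2 !Unit  ✓  cont: rec Z.…
@3 !Bool  ✓  cont: ?Int.+{done: rec Z.…, err: end, more: end}
all 3 steps conform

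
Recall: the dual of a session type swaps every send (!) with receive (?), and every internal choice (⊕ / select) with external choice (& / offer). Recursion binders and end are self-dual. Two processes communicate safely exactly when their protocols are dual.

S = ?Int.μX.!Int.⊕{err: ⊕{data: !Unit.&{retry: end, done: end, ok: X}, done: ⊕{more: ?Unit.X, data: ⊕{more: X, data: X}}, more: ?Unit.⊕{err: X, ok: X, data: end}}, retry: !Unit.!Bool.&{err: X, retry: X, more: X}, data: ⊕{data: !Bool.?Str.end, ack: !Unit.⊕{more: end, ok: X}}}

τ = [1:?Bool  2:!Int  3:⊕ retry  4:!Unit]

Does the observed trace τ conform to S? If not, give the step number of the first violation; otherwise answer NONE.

1

step 1: got ?Bool, protocol expects ?Int  ✗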